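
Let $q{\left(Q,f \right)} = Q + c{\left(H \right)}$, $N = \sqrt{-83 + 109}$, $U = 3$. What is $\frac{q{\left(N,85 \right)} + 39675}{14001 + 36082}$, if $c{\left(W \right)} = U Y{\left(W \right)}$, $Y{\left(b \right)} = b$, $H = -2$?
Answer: $\frac{39669}{50083} + \frac{\sqrt{26}}{50083} \approx 0.79217$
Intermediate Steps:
$c{\left(W \right)} = 3 W$
$N = \sqrt{26} \approx 5.099$
$q{\left(Q,f \right)} = -6 + Q$ ($q{\left(Q,f \right)} = Q + 3 \left(-2\right) = Q - 6 = -6 + Q$)
$\frac{q{\left(N,85 \right)} + 39675}{14001 + 36082} = \frac{\left(-6 + \sqrt{26}\right) + 39675}{14001 + 36082} = \frac{39669 + \sqrt{26}}{50083} = \left(39669 + \sqrt{26}\right) \frac{1}{50083} = \frac{39669}{50083} + \frac{\sqrt{26}}{50083}$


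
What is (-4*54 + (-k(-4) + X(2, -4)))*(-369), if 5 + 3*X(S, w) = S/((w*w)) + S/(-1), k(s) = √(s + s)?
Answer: 644397/8 + 738*I*√2 ≈ 80550.0 + 1043.7*I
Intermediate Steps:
k(s) = √2*√s (k(s) = √(2*s) = √2*√s)
X(S, w) = -5/3 - S/3 + S/(3*w²) (X(S, w) = -5/3 + (S/((w*w)) + S/(-1))/3 = -5/3 + (S/(w²) + S*(-1))/3 = -5/3 + (S/w² - S)/3 = -5/3 + (-S + S/w²)/3 = -5/3 + (-S/3 + S/(3*w²)) = -5/3 - S/3 + S/(3*w²))
(-4*54 + (-k(-4) + X(2, -4)))*(-369) = (-4*54 + (-√2*√(-4) + (⅓)*(2 - 1*(-4)²*(5 + 2))/(-4)²))*(-369) = (-216 + (-√2*2*I + (⅓)*(1/16)*(2 - 1*16*7)))*(-369) = (-216 + (-2*I*√2 + (⅓)*(1/16)*(2 - 112)))*(-369) = (-216 + (-2*I*√2 + (⅓)*(1/16)*(-110)))*(-369) = (-216 + (-2*I*√2 - 55/24))*(-369) = (-216 + (-55/24 - 2*I*√2))*(-369) = (-5239/24 - 2*I*√2)*(-369) = 644397/8 + 738*I*√2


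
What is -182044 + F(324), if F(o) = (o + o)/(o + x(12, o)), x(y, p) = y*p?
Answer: -2366570/13 ≈ -1.8204e+5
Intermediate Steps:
x(y, p) = p*y
F(o) = 2/13 (F(o) = (o + o)/(o + o*12) = (2*o)/(o + 12*o) = (2*o)/((13*o)) = (2*o)*(1/(13*o)) = 2/13)
-182044 + F(324) = -182044 + 2/13 = -2366570/13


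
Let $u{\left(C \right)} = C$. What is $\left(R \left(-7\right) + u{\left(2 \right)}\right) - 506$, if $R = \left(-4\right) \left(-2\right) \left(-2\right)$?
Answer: $-392$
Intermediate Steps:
$R = -16$ ($R = 8 \left(-2\right) = -16$)
$\left(R \left(-7\right) + u{\left(2 \right)}\right) - 506 = \left(\left(-16\right) \left(-7\right) + 2\right) - 506 = \left(112 + 2\right) - 506 = 114 - 506 = -392$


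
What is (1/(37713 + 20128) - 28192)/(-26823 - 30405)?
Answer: 543551157/1103374916 ≈ 0.49263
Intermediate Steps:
(1/(37713 + 20128) - 28192)/(-26823 - 30405) = (1/57841 - 28192)/(-57228) = (1/57841 - 28192)*(-1/57228) = -1630653471/57841*(-1/57228) = 543551157/1103374916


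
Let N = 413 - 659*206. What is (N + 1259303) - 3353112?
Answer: -2229150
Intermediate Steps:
N = -135341 (N = 413 - 135754 = -135341)
(N + 1259303) - 3353112 = (-135341 + 1259303) - 3353112 = 1123962 - 3353112 = -2229150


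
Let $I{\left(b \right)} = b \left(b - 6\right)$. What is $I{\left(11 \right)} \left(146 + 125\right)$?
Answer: $14905$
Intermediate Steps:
$I{\left(b \right)} = b \left(-6 + b\right)$
$I{\left(11 \right)} \left(146 + 125\right) = 11 \left(-6 + 11\right) \left(146 + 125\right) = 11 \cdot 5 \cdot 271 = 55 \cdot 271 = 14905$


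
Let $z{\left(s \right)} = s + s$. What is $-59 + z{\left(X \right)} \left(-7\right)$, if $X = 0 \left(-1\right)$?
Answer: $-59$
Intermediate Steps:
$X = 0$
$z{\left(s \right)} = 2 s$
$-59 + z{\left(X \right)} \left(-7\right) = -59 + 2 \cdot 0 \left(-7\right) = -59 + 0 \left(-7\right) = -59 + 0 = -59$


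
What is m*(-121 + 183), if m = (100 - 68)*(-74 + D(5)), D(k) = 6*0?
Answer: -146816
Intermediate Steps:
D(k) = 0
m = -2368 (m = (100 - 68)*(-74 + 0) = 32*(-74) = -2368)
m*(-121 + 183) = -2368*(-121 + 183) = -2368*62 = -146816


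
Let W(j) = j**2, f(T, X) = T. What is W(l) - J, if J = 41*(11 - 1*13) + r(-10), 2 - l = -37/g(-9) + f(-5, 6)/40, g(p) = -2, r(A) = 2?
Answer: 22281/64 ≈ 348.14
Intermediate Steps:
l = -131/8 (l = 2 - (-37/(-2) - 5/40) = 2 - (-37*(-1/2) - 5*1/40) = 2 - (37/2 - 1/8) = 2 - 1*147/8 = 2 - 147/8 = -131/8 ≈ -16.375)
J = -80 (J = 41*(11 - 1*13) + 2 = 41*(11 - 13) + 2 = 41*(-2) + 2 = -82 + 2 = -80)
W(l) - J = (-131/8)**2 - 1*(-80) = 17161/64 + 80 = 22281/64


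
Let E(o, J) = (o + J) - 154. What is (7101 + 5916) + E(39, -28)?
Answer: 12874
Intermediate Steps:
E(o, J) = -154 + J + o (E(o, J) = (J + o) - 154 = -154 + J + o)
(7101 + 5916) + E(39, -28) = (7101 + 5916) + (-154 - 28 + 39) = 13017 - 143 = 12874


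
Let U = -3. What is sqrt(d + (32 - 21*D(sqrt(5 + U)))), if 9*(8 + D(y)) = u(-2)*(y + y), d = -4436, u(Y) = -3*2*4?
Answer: 2*sqrt(-1059 + 28*sqrt(2)) ≈ 63.856*I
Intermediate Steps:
u(Y) = -24 (u(Y) = -6*4 = -24)
D(y) = -8 - 16*y/3 (D(y) = -8 + (-24*(y + y))/9 = -8 + (-48*y)/9 = -8 - 16*y/3)
sqrt(d + (32 - 21*D(sqrt(5 + U)))) = sqrt(-4436 + (32 - 21*(-8 - 16*sqrt(5 - 3)/3))) = sqrt(-4436 + (32 - 21*(-8 - 16*sqrt(2)/3))) = sqrt(-4436 + (32 + (168 + 112*sqrt(2)))) = sqrt(-4436 + (200 + 112*sqrt(2))) = sqrt(-4236 + 112*sqrt(2))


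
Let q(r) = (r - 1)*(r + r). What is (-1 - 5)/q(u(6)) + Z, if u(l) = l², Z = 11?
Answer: 4619/420 ≈ 10.998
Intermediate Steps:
q(r) = 2*r*(-1 + r) (q(r) = (-1 + r)*(2*r) = 2*r*(-1 + r))
(-1 - 5)/q(u(6)) + Z = (-1 - 5)/((2*6²*(-1 + 6²))) + 11 = -6*1/(72*(-1 + 36)) + 11 = -6/(2*36*35) + 11 = -6/2520 + 11 = -6*1/2520 + 11 = -1/420 + 11 = 4619/420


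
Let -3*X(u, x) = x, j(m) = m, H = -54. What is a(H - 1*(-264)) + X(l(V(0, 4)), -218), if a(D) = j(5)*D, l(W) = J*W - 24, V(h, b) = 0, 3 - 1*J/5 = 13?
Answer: 3368/3 ≈ 1122.7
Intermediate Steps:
J = -50 (J = 15 - 5*13 = 15 - 65 = -50)
l(W) = -24 - 50*W (l(W) = -50*W - 24 = -24 - 50*W)
X(u, x) = -x/3
a(D) = 5*D
a(H - 1*(-264)) + X(l(V(0, 4)), -218) = 5*(-54 - 1*(-264)) - ⅓*(-218) = 5*(-54 + 264) + 218/3 = 5*210 + 218/3 = 1050 + 218/3 = 3368/3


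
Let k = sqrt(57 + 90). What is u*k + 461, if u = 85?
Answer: 461 + 595*sqrt(3) ≈ 1491.6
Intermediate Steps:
k = 7*sqrt(3) (k = sqrt(147) = 7*sqrt(3) ≈ 12.124)
u*k + 461 = 85*(7*sqrt(3)) + 461 = 595*sqrt(3) + 461 = 461 + 595*sqrt(3)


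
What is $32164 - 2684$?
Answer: $29480$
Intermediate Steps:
$32164 - 2684 = 29480$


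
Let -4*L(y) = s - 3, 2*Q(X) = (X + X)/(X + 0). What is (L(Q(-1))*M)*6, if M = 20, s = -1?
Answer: 120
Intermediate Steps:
Q(X) = 1 (Q(X) = ((X + X)/(X + 0))/2 = ((2*X)/X)/2 = (½)*2 = 1)
L(y) = 1 (L(y) = -(-1 - 3)/4 = -¼*(-4) = 1)
(L(Q(-1))*M)*6 = (1*20)*6 = 20*6 = 120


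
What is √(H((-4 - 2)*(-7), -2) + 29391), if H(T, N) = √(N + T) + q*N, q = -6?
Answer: √(29403 + 2*√10) ≈ 171.49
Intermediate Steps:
H(T, N) = √(N + T) - 6*N
√(H((-4 - 2)*(-7), -2) + 29391) = √((√(-2 + (-4 - 2)*(-7)) - 6*(-2)) + 29391) = √((√(-2 - 6*(-7)) + 12) + 29391) = √((√(-2 + 42) + 12) + 29391) = √((√40 + 12) + 29391) = √((2*√10 + 12) + 29391) = √((12 + 2*√10) + 29391) = √(29403 + 2*√10)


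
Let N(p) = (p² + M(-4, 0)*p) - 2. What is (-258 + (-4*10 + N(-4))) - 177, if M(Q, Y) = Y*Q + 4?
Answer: -477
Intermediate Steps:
M(Q, Y) = 4 + Q*Y (M(Q, Y) = Q*Y + 4 = 4 + Q*Y)
N(p) = -2 + p² + 4*p (N(p) = (p² + (4 - 4*0)*p) - 2 = (p² + (4 + 0)*p) - 2 = (p² + 4*p) - 2 = -2 + p² + 4*p)
(-258 + (-4*10 + N(-4))) - 177 = (-258 + (-4*10 + (-2 + (-4)² + 4*(-4)))) - 177 = (-258 + (-40 + (-2 + 16 - 16))) - 177 = (-258 + (-40 - 2)) - 177 = (-258 - 42) - 177 = -300 - 177 = -477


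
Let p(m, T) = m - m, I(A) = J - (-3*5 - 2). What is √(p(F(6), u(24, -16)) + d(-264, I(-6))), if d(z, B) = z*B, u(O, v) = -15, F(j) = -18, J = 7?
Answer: 24*I*√11 ≈ 79.599*I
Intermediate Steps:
I(A) = 24 (I(A) = 7 - (-3*5 - 2) = 7 - (-15 - 2) = 7 - 1*(-17) = 7 + 17 = 24)
d(z, B) = B*z
p(m, T) = 0
√(p(F(6), u(24, -16)) + d(-264, I(-6))) = √(0 + 24*(-264)) = √(0 - 6336) = √(-6336) = 24*I*√11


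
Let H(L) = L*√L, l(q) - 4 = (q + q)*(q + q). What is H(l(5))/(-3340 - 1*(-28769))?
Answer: 208*√26/25429 ≈ 0.041708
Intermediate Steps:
l(q) = 4 + 4*q² (l(q) = 4 + (q + q)*(q + q) = 4 + (2*q)*(2*q) = 4 + 4*q²)
H(L) = L^(3/2)
H(l(5))/(-3340 - 1*(-28769)) = (4 + 4*5²)^(3/2)/(-3340 - 1*(-28769)) = (4 + 4*25)^(3/2)/(-3340 + 28769) = (4 + 100)^(3/2)/25429 = 104^(3/2)*(1/25429) = (208*√26)*(1/25429) = 208*√26/25429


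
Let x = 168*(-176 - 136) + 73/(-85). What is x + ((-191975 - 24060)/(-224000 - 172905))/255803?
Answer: -90471567786201724/1726001325155 ≈ -52417.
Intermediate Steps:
x = -4455433/85 (x = 168*(-312) + 73*(-1/85) = -52416 - 73/85 = -4455433/85 ≈ -52417.)
x + ((-191975 - 24060)/(-224000 - 172905))/255803 = -4455433/85 + ((-191975 - 24060)/(-224000 - 172905))/255803 = -4455433/85 - 216035/(-396905)*(1/255803) = -4455433/85 - 216035*(-1/396905)*(1/255803) = -4455433/85 + (43207/79381)*(1/255803) = -4455433/85 + 43207/20305897943 = -90471567786201724/1726001325155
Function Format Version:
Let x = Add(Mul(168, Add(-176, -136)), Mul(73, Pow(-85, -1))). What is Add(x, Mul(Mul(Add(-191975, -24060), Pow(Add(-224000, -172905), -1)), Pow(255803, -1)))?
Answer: Rational(-90471567786201724, 1726001325155) ≈ -52417.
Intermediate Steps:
x = Rational(-4455433, 85) (x = Add(Mul(168, -312), Mul(73, Rational(-1, 85))) = Add(-52416, Rational(-73, 85)) = Rational(-4455433, 85) ≈ -52417.)
Add(x, Mul(Mul(Add(-191975, -24060), Pow(Add(-224000, -172905), -1)), Pow(255803, -1))) = Add(Rational(-4455433, 85), Mul(Mul(Add(-191975, -24060), Pow(Add(-224000, -172905), -1)), Pow(255803, -1))) = Add(Rational(-4455433, 85), Mul(Mul(-216035, Pow(-396905, -1)), Rational(1, 255803))) = Add(Rational(-4455433, 85), Mul(Mul(-216035, Rational(-1, 396905)), Rational(1, 255803))) = Add(Rational(-4455433, 85), Mul(Rational(43207, 79381), Rational(1, 255803))) = Add(Rational(-4455433, 85), Rational(43207, 20305897943)) = Rational(-90471567786201724, 1726001325155)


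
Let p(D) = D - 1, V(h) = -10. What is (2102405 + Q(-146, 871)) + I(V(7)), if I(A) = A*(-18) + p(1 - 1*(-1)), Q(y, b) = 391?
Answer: 2102977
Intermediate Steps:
p(D) = -1 + D
I(A) = 1 - 18*A (I(A) = A*(-18) + (-1 + (1 - 1*(-1))) = -18*A + (-1 + (1 + 1)) = -18*A + (-1 + 2) = -18*A + 1 = 1 - 18*A)
(2102405 + Q(-146, 871)) + I(V(7)) = (2102405 + 391) + (1 - 18*(-10)) = 2102796 + (1 + 180) = 2102796 + 181 = 2102977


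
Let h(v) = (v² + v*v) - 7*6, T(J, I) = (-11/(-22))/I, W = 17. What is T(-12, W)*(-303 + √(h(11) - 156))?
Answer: -303/34 + √11/17 ≈ -8.7167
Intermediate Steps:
T(J, I) = 1/(2*I) (T(J, I) = (-11*(-1/22))/I = 1/(2*I))
h(v) = -42 + 2*v² (h(v) = (v² + v²) - 42 = 2*v² - 42 = -42 + 2*v²)
T(-12, W)*(-303 + √(h(11) - 156)) = ((½)/17)*(-303 + √((-42 + 2*11²) - 156)) = ((½)*(1/17))*(-303 + √((-42 + 2*121) - 156)) = (-303 + √((-42 + 242) - 156))/34 = (-303 + √(200 - 156))/34 = (-303 + √44)/34 = (-303 + 2*√11)/34 = -303/34 + √11/17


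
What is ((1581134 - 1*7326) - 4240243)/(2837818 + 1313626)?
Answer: -2666435/4151444 ≈ -0.64229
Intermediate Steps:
((1581134 - 1*7326) - 4240243)/(2837818 + 1313626) = ((1581134 - 7326) - 4240243)/4151444 = (1573808 - 4240243)*(1/4151444) = -2666435*1/4151444 = -2666435/4151444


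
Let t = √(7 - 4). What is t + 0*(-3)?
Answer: √3 ≈ 1.7320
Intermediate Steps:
t = √3 ≈ 1.7320
t + 0*(-3) = √3 + 0*(-3) = √3 + 0 = √3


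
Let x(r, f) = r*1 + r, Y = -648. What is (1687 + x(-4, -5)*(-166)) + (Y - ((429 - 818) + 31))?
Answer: 2725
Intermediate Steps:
x(r, f) = 2*r (x(r, f) = r + r = 2*r)
(1687 + x(-4, -5)*(-166)) + (Y - ((429 - 818) + 31)) = (1687 + (2*(-4))*(-166)) + (-648 - ((429 - 818) + 31)) = (1687 - 8*(-166)) + (-648 - (-389 + 31)) = (1687 + 1328) + (-648 - 1*(-358)) = 3015 + (-648 + 358) = 3015 - 290 = 2725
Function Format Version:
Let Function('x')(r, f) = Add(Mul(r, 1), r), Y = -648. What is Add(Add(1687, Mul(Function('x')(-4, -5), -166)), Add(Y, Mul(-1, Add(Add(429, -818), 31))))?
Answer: 2725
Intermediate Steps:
Function('x')(r, f) = Mul(2, r) (Function('x')(r, f) = Add(r, r) = Mul(2, r))
Add(Add(1687, Mul(Function('x')(-4, -5), -166)), Add(Y, Mul(-1, Add(Add(429, -818), 31)))) = Add(Add(1687, Mul(Mul(2, -4), -166)), Add(-648, Mul(-1, Add(Add(429, -818), 31)))) = Add(Add(1687, Mul(-8, -166)), Add(-648, Mul(-1, Add(-389, 31)))) = Add(Add(1687, 1328), Add(-648, Mul(-1, -358))) = Add(3015, Add(-648, 358)) = Add(3015, -290) = 2725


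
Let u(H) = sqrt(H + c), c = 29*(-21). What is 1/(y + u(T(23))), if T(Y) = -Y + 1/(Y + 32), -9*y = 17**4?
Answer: -41342895/383669474734 - 81*I*sqrt(1911745)/383669474734 ≈ -0.00010776 - 2.9191e-7*I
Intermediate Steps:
y = -83521/9 (y = -1/9*17**4 = -1/9*83521 = -83521/9 ≈ -9280.1)
c = -609
T(Y) = 1/(32 + Y) - Y (T(Y) = -Y + 1/(32 + Y) = 1/(32 + Y) - Y)
u(H) = sqrt(-609 + H) (u(H) = sqrt(H - 609) = sqrt(-609 + H))
1/(y + u(T(23))) = 1/(-83521/9 + sqrt(-609 + (1 - 1*23**2 - 32*23)/(32 + 23))) = 1/(-83521/9 + sqrt(-609 + (1 - 1*529 - 736)/55)) = 1/(-83521/9 + sqrt(-609 + (1 - 529 - 736)/55)) = 1/(-83521/9 + sqrt(-609 + (1/55)*(-1264))) = 1/(-83521/9 + sqrt(-609 - 1264/55)) = 1/(-83521/9 + sqrt(-34759/55)) = 1/(-83521/9 + I*sqrt(1911745)/55)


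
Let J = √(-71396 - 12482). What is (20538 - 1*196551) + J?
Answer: -176013 + I*√83878 ≈ -1.7601e+5 + 289.62*I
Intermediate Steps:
J = I*√83878 (J = √(-83878) = I*√83878 ≈ 289.62*I)
(20538 - 1*196551) + J = (20538 - 1*196551) + I*√83878 = (20538 - 196551) + I*√83878 = -176013 + I*√83878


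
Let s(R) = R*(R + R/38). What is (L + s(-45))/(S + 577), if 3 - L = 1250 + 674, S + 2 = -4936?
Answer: -5977/165718 ≈ -0.036067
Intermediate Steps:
S = -4938 (S = -2 - 4936 = -4938)
L = -1921 (L = 3 - (1250 + 674) = 3 - 1*1924 = 3 - 1924 = -1921)
s(R) = 39*R**2/38 (s(R) = R*(R + R*(1/38)) = R*(R + R/38) = R*(39*R/38) = 39*R**2/38)
(L + s(-45))/(S + 577) = (-1921 + (39/38)*(-45)**2)/(-4938 + 577) = (-1921 + (39/38)*2025)/(-4361) = (-1921 + 78975/38)*(-1/4361) = (5977/38)*(-1/4361) = -5977/165718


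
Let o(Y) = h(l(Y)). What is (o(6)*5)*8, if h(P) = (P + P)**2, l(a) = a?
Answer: 5760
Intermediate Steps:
h(P) = 4*P**2 (h(P) = (2*P)**2 = 4*P**2)
o(Y) = 4*Y**2
(o(6)*5)*8 = ((4*6**2)*5)*8 = ((4*36)*5)*8 = (144*5)*8 = 720*8 = 5760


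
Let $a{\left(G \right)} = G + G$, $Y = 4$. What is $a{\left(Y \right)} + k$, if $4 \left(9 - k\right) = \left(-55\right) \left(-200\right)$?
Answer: $-2733$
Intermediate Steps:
$a{\left(G \right)} = 2 G$
$k = -2741$ ($k = 9 - \frac{\left(-55\right) \left(-200\right)}{4} = 9 - 2750 = -2741$)
$a{\left(Y \right)} + k = 2 \cdot 4 - 2741 = 8 - 2741 = -2733$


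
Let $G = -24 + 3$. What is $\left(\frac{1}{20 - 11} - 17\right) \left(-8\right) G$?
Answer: $- \frac{8512}{3} \approx -2837.3$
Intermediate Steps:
$G = -21$
$\left(\frac{1}{20 - 11} - 17\right) \left(-8\right) G = \left(\frac{1}{20 - 11} - 17\right) \left(-8\right) \left(-21\right) = \left(\frac{1}{9} - 17\right) \left(-8\right) \left(-21\right) = \left(- \frac{152}{9}\right) \left(-8\right) \left(-21\right) = \frac{1216}{9} \left(-21\right) = - \frac{8512}{3}$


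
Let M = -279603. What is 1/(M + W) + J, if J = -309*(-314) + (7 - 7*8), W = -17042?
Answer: 28767742164/296645 ≈ 96977.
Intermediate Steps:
J = 96977 (J = 97026 + (7 - 56) = 97026 - 49 = 96977)
1/(M + W) + J = 1/(-279603 - 17042) + 96977 = 1/(-296645) + 96977 = -1/296645 + 96977 = 28767742164/296645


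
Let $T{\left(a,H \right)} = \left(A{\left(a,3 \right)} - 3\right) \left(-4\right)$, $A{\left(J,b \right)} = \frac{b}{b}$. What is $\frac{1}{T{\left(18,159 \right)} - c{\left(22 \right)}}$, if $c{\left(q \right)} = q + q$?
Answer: $- \frac{1}{36} \approx -0.027778$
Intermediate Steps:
$c{\left(q \right)} = 2 q$
$A{\left(J,b \right)} = 1$
$T{\left(a,H \right)} = 8$ ($T{\left(a,H \right)} = \left(1 - 3\right) \left(-4\right) = \left(-2\right) \left(-4\right) = 8$)
$\frac{1}{T{\left(18,159 \right)} - c{\left(22 \right)}} = \frac{1}{8 - 2 \cdot 22} = \frac{1}{8 - 44} = \frac{1}{-36} = - \frac{1}{36}$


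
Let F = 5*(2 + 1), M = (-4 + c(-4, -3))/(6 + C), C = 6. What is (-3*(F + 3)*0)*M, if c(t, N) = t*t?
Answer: 0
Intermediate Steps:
c(t, N) = t²
M = 1 (M = (-4 + (-4)²)/(6 + 6) = (-4 + 16)/12 = 12*(1/12) = 1)
F = 15 (F = 5*3 = 15)
(-3*(F + 3)*0)*M = (-3*(15 + 3)*0)*1 = (-3*18*0)*1 = -54*0*1 = 0*1 = 0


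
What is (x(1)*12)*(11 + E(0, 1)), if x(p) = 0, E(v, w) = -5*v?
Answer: 0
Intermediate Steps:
(x(1)*12)*(11 + E(0, 1)) = (0*12)*(11 - 5*0) = 0*(11 + 0) = 0*11 = 0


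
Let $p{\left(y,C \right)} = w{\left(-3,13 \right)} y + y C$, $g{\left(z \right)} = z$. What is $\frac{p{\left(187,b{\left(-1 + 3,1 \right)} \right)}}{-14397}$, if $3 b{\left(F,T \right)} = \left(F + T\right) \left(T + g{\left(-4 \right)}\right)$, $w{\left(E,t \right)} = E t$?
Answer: $\frac{2618}{4799} \approx 0.54553$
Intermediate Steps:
$b{\left(F,T \right)} = \frac{\left(-4 + T\right) \left(F + T\right)}{3}$ ($b{\left(F,T \right)} = \frac{\left(F + T\right) \left(T - 4\right)}{3} = \frac{\left(F + T\right) \left(-4 + T\right)}{3} = \frac{\left(-4 + T\right) \left(F + T\right)}{3}$)
$p{\left(y,C \right)} = - 39 y + C y$ ($p{\left(y,C \right)} = \left(-3\right) 13 y + y C = - 39 y + C y$)
$\frac{p{\left(187,b{\left(-1 + 3,1 \right)} \right)}}{-14397} = \frac{187 \left(-39 + \left(- \frac{4 \left(-1 + 3\right)}{3} - \frac{4}{3} + \frac{1^{2}}{3} + \frac{1}{3} \left(-1 + 3\right) 1\right)\right)}{-14397} = 187 \left(-39 + \left(\left(- \frac{4}{3}\right) 2 - \frac{4}{3} + \frac{1}{3} \cdot 1 + \frac{1}{3} \cdot 2 \cdot 1\right)\right) \left(- \frac{1}{14397}\right) = 187 \left(-39 + \left(- \frac{8}{3} - \frac{4}{3} + \frac{1}{3} + \frac{2}{3}\right)\right) \left(- \frac{1}{14397}\right) = 187 \left(-39 - 3\right) \left(- \frac{1}{14397}\right) = 187 \left(-42\right) \left(- \frac{1}{14397}\right) = \left(-7854\right) \left(- \frac{1}{14397}\right) = \frac{2618}{4799}$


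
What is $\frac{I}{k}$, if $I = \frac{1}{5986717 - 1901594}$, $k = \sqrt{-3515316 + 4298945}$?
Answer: $\frac{\sqrt{783629}}{3201220851367} \approx 2.7653 \cdot 10^{-10}$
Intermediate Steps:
$k = \sqrt{783629} \approx 885.23$
$I = \frac{1}{4085123} \approx 2.4479 \cdot 10^{-7}$
$\frac{I}{k} = \frac{1}{4085123 \sqrt{783629}} = \frac{\frac{1}{783629} \sqrt{783629}}{4085123} = \frac{\sqrt{783629}}{3201220851367}$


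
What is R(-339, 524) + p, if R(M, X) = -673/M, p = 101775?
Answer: 34502398/339 ≈ 1.0178e+5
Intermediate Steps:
R(-339, 524) + p = -673/(-339) + 101775 = -673*(-1/339) + 101775 = 673/339 + 101775 = 34502398/339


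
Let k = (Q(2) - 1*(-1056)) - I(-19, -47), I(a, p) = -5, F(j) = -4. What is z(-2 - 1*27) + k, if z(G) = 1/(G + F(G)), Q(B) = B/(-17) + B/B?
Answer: 595699/561 ≈ 1061.9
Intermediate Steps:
Q(B) = 1 - B/17 (Q(B) = B*(-1/17) + 1 = -B/17 + 1 = 1 - B/17)
k = 18052/17 (k = ((1 - 1/17*2) - 1*(-1056)) - 1*(-5) = ((1 - 2/17) + 1056) + 5 = (15/17 + 1056) + 5 = 17967/17 + 5 = 18052/17 ≈ 1061.9)
z(G) = 1/(-4 + G) (z(G) = 1/(G - 4) = 1/(-4 + G))
z(-2 - 1*27) + k = 1/(-4 + (-2 - 1*27)) + 18052/17 = 1/(-4 + (-2 - 27)) + 18052/17 = 1/(-4 - 29) + 18052/17 = 1/(-33) + 18052/17 = -1/33 + 18052/17 = 595699/561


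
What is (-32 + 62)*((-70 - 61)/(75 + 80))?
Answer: -786/31 ≈ -25.355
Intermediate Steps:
(-32 + 62)*((-70 - 61)/(75 + 80)) = 30*(-131/155) = -786/31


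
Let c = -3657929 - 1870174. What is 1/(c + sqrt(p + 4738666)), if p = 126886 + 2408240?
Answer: -5528103/30559915504817 - 8*sqrt(113653)/30559915504817 ≈ -1.8098e-7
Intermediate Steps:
c = -5528103
p = 2535126
1/(c + sqrt(p + 4738666)) = 1/(-5528103 + sqrt(2535126 + 4738666)) = 1/(-5528103 + sqrt(7273792)) = 1/(-5528103 + 8*sqrt(113653))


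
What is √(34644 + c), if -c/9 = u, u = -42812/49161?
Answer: 12*√1318762553/2341 ≈ 186.15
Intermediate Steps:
u = -6116/7023 (u = -42812*1/49161 = -6116/7023 ≈ -0.87085)
c = 18348/2341 (c = -9*(-6116/7023) = 18348/2341 ≈ 7.8377)
√(34644 + c) = √(34644 + 18348/2341) = √(81119952/2341) = 12*√1318762553/2341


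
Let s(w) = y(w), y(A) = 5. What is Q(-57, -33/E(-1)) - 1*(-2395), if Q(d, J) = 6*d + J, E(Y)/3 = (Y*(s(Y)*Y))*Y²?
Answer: 10254/5 ≈ 2050.8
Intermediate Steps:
s(w) = 5
E(Y) = 15*Y⁴ (E(Y) = 3*((Y*(5*Y))*Y²) = 3*((5*Y²)*Y²) = 3*(5*Y⁴) = 15*Y⁴)
Q(d, J) = J + 6*d
Q(-57, -33/E(-1)) - 1*(-2395) = (-33/(15*(-1)⁴) + 6*(-57)) - 1*(-2395) = (-33/(15*1) - 342) + 2395 = (-33/15 - 342) + 2395 = (-33*1/15 - 342) + 2395 = (-11/5 - 342) + 2395 = -1721/5 + 2395 = 10254/5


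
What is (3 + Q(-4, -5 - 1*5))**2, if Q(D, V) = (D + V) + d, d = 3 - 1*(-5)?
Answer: 9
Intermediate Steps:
d = 8 (d = 3 + 5 = 8)
Q(D, V) = 8 + D + V (Q(D, V) = (D + V) + 8 = 8 + D + V)
(3 + Q(-4, -5 - 1*5))**2 = (3 + (8 - 4 + (-5 - 1*5)))**2 = (3 + (8 - 4 + (-5 - 5)))**2 = (3 + (8 - 4 - 10))**2 = (3 - 6)**2 = (-3)**2 = 9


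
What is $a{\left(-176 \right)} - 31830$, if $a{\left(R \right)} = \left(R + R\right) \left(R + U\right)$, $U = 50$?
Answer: $12522$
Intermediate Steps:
$a{\left(R \right)} = 2 R \left(50 + R\right)$ ($a{\left(R \right)} = \left(R + R\right) \left(R + 50\right) = 2 R \left(50 + R\right)$)
$a{\left(-176 \right)} - 31830 = 2 \left(-176\right) \left(50 - 176\right) - 31830 = 2 \left(-176\right) \left(-126\right) - 31830 = 44352 - 31830 = 12522$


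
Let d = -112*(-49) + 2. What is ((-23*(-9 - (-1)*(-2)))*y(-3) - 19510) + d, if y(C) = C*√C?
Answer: -14020 - 759*I*√3 ≈ -14020.0 - 1314.6*I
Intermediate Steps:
d = 5490 (d = 5488 + 2 = 5490)
y(C) = C^(3/2)
((-23*(-9 - (-1)*(-2)))*y(-3) - 19510) + d = ((-23*(-9 - (-1)*(-2)))*(-3)^(3/2) - 19510) + 5490 = ((-23*(-9 - 1*2))*(-3*I*√3) - 19510) + 5490 = ((-23*(-9 - 2))*(-3*I*√3) - 19510) + 5490 = ((-23*(-11))*(-3*I*√3) - 19510) + 5490 = (253*(-3*I*√3) - 19510) + 5490 = (-759*I*√3 - 19510) + 5490 = (-19510 - 759*I*√3) + 5490 = -14020 - 759*I*√3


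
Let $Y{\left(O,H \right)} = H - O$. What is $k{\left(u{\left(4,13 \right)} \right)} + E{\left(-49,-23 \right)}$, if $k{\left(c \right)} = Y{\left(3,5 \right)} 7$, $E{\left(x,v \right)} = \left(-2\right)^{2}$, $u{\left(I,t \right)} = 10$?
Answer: $18$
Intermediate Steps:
$E{\left(x,v \right)} = 4$
$k{\left(c \right)} = 14$ ($k{\left(c \right)} = \left(5 - 3\right) 7 = 2 \cdot 7 = 14$)
$k{\left(u{\left(4,13 \right)} \right)} + E{\left(-49,-23 \right)} = 14 + 4 = 18$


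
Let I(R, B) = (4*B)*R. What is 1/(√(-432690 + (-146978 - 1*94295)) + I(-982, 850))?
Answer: -3338800/11147586113963 - I*√673963/11147586113963 ≈ -2.9951e-7 - 7.3644e-11*I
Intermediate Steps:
I(R, B) = 4*B*R
1/(√(-432690 + (-146978 - 1*94295)) + I(-982, 850)) = 1/(√(-432690 + (-146978 - 1*94295)) + 4*850*(-982)) = 1/(√(-432690 + (-146978 - 94295)) - 3338800) = 1/(√(-432690 - 241273) - 3338800) = 1/(√(-673963) - 3338800) = 1/(I*√673963 - 3338800) = 1/(-3338800 + I*√673963)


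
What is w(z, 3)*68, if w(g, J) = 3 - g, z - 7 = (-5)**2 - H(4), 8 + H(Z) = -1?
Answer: -2584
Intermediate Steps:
H(Z) = -9 (H(Z) = -8 - 1 = -9)
z = 41 (z = 7 + ((-5)**2 - 1*(-9)) = 7 + (25 + 9) = 7 + 34 = 41)
w(z, 3)*68 = (3 - 1*41)*68 = (3 - 41)*68 = -38*68 = -2584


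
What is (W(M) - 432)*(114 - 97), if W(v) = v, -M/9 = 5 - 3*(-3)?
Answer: -9486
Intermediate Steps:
M = -126 (M = -9*(5 - 3*(-3)) = -9*(5 + 9) = -9*14 = -126)
(W(M) - 432)*(114 - 97) = (-126 - 432)*(114 - 97) = -558*17 = -9486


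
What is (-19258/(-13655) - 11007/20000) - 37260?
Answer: -2035094228117/54620000 ≈ -37259.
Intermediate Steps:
(-19258/(-13655) - 11007/20000) - 37260 = (-19258*(-1/13655) - 11007*1/20000) - 37260 = (19258/13655 - 11007/20000) - 37260 = 46971883/54620000 - 37260 = -2035094228117/54620000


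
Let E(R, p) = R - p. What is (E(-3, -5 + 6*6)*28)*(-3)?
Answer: 2856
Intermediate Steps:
(E(-3, -5 + 6*6)*28)*(-3) = ((-3 - (-5 + 6*6))*28)*(-3) = ((-3 - (-5 + 36))*28)*(-3) = ((-3 - 1*31)*28)*(-3) = ((-3 - 31)*28)*(-3) = -34*28*(-3) = -952*(-3) = 2856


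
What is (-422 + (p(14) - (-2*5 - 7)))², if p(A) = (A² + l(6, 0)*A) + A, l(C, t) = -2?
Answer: 49729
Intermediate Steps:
p(A) = A² - A (p(A) = (A² - 2*A) + A = A² - A)
(-422 + (p(14) - (-2*5 - 7)))² = (-422 + (14*(-1 + 14) - (-2*5 - 7)))² = (-422 + (14*13 - (-10 - 7)))² = (-422 + (182 - 1*(-17)))² = (-422 + (182 + 17))² = (-422 + 199)² = (-223)² = 49729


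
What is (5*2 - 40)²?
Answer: 900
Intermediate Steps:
(5*2 - 40)² = (10 - 40)² = (-30)² = 900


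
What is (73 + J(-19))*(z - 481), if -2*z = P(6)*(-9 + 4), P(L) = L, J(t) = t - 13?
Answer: -19106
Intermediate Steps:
J(t) = -13 + t
z = 15 (z = -3*(-9 + 4) = -3*(-5) = -1/2*(-30) = 15)
(73 + J(-19))*(z - 481) = (73 + (-13 - 19))*(15 - 481) = (73 - 32)*(-466) = 41*(-466) = -19106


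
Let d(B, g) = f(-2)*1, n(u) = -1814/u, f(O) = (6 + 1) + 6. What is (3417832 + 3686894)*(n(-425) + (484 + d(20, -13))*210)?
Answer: 315158995336464/425 ≈ 7.4155e+11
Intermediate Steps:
f(O) = 13 (f(O) = 7 + 6 = 13)
d(B, g) = 13 (d(B, g) = 13*1 = 13)
(3417832 + 3686894)*(n(-425) + (484 + d(20, -13))*210) = (3417832 + 3686894)*(-1814/(-425) + (484 + 13)*210) = 7104726*(-1814*(-1/425) + 497*210) = 7104726*(1814/425 + 104370) = 7104726*(44359064/425) = 315158995336464/425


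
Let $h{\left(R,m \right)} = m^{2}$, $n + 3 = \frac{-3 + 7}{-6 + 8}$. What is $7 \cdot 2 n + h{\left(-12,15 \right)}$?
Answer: $211$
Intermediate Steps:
$n = -1$ ($n = -3 + \frac{-3 + 7}{-6 + 8} = -3 + \frac{4}{2} = -3 + 4 \cdot \frac{1}{2} = -3 + 2 = -1$)
$7 \cdot 2 n + h{\left(-12,15 \right)} = 7 \cdot 2 \left(-1\right) + 15^{2} = 14 \left(-1\right) + 225 = -14 + 225 = 211$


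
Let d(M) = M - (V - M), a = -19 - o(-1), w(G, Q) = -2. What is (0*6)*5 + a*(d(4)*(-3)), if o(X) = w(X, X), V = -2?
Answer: 510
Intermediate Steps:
o(X) = -2
a = -17 (a = -19 - 1*(-2) = -19 + 2 = -17)
d(M) = 2 + 2*M (d(M) = M - (-2 - M) = M + (2 + M) = 2 + 2*M)
(0*6)*5 + a*(d(4)*(-3)) = (0*6)*5 - 17*(2 + 2*4)*(-3) = 0*5 - 17*(2 + 8)*(-3) = 0 - 170*(-3) = 0 - 17*(-30) = 0 + 510 = 510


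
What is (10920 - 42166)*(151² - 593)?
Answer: -693911168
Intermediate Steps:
(10920 - 42166)*(151² - 593) = -31246*(22801 - 593) = -31246*22208 = -693911168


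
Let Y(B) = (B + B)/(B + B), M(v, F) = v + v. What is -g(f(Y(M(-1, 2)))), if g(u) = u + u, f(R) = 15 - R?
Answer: -28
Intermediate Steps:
M(v, F) = 2*v
Y(B) = 1 (Y(B) = (2*B)/((2*B)) = (2*B)*(1/(2*B)) = 1)
g(u) = 2*u
-g(f(Y(M(-1, 2)))) = -2*(15 - 1*1) = -2*(15 - 1) = -2*14 = -1*28 = -28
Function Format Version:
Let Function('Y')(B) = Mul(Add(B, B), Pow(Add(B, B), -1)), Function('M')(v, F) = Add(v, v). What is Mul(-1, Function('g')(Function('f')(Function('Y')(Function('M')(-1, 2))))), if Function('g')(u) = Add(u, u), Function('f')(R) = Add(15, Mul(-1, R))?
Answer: -28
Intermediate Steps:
Function('M')(v, F) = Mul(2, v)
Function('Y')(B) = 1 (Function('Y')(B) = Mul(Mul(2, B), Pow(Mul(2, B), -1)) = Mul(Mul(2, B), Mul(Rational(1, 2), Pow(B, -1))) = 1)
Function('g')(u) = Mul(2, u)
Mul(-1, Function('g')(Function('f')(Function('Y')(Function('M')(-1, 2))))) = Mul(-1, Mul(2, Add(15, Mul(-1, 1)))) = Mul(-1, Mul(2, Add(15, -1))) = Mul(-1, Mul(2, 14)) = Mul(-1, 28) = -28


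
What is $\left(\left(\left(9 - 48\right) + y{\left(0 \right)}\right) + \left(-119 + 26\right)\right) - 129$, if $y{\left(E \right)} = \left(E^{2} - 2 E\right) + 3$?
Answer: $-258$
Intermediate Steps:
$y{\left(E \right)} = 3 + E^{2} - 2 E$
$\left(\left(\left(9 - 48\right) + y{\left(0 \right)}\right) + \left(-119 + 26\right)\right) - 129 = \left(\left(\left(9 - 48\right) + \left(3 + 0^{2} - 0\right)\right) + \left(-119 + 26\right)\right) - 129 = \left(\left(-39 + \left(3 + 0 + 0\right)\right) - 93\right) - 129 = \left(\left(-39 + 3\right) - 93\right) - 129 = \left(-36 - 93\right) - 129 = -129 - 129 = -258$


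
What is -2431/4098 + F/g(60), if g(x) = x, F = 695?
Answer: 30025/2732 ≈ 10.990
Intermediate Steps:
-2431/4098 + F/g(60) = -2431/4098 + 695/60 = -2431*1/4098 + 695*(1/60) = -2431/4098 + 139/12 = 30025/2732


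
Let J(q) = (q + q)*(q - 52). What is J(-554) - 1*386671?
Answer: 284777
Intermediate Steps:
J(q) = 2*q*(-52 + q) (J(q) = (2*q)*(-52 + q) = 2*q*(-52 + q))
J(-554) - 1*386671 = 2*(-554)*(-52 - 554) - 1*386671 = 2*(-554)*(-606) - 386671 = 671448 - 386671 = 284777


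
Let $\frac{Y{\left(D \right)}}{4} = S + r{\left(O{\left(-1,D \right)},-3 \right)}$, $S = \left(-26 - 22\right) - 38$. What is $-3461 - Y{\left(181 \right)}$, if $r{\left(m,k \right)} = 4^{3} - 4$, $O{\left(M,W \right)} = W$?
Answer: $-3357$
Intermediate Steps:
$S = -86$ ($S = -48 - 38 = -86$)
$r{\left(m,k \right)} = 60$ ($r{\left(m,k \right)} = 64 - 4 = 60$)
$Y{\left(D \right)} = -104$ ($Y{\left(D \right)} = 4 \left(-86 + 60\right) = 4 \left(-26\right) = -104$)
$-3461 - Y{\left(181 \right)} = -3461 - -104 = -3461 + 104 = -3357$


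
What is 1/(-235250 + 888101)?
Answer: 1/652851 ≈ 1.5317e-6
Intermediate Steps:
1/(-235250 + 888101) = 1/652851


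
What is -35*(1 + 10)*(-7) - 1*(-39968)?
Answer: 42663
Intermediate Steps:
-35*(1 + 10)*(-7) - 1*(-39968) = -35*11*(-7) + 39968 = -385*(-7) + 39968 = 2695 + 39968 = 42663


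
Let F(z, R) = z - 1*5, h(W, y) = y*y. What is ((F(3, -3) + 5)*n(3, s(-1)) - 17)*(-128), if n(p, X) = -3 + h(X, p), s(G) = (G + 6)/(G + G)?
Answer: -128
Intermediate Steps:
s(G) = (6 + G)/(2*G) (s(G) = (6 + G)/((2*G)) = (6 + G)*(1/(2*G)) = (6 + G)/(2*G))
h(W, y) = y²
n(p, X) = -3 + p²
F(z, R) = -5 + z (F(z, R) = z - 5 = -5 + z)
((F(3, -3) + 5)*n(3, s(-1)) - 17)*(-128) = (((-5 + 3) + 5)*(-3 + 3²) - 17)*(-128) = ((-2 + 5)*(-3 + 9) - 17)*(-128) = (3*6 - 17)*(-128) = (18 - 17)*(-128) = 1*(-128) = -128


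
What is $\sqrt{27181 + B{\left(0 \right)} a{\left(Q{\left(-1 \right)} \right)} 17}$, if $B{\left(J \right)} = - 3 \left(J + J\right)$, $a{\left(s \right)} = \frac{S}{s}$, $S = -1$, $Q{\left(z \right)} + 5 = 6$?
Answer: $\sqrt{27181} \approx 164.87$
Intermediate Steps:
$Q{\left(z \right)} = 1$ ($Q{\left(z \right)} = -5 + 6 = 1$)
$a{\left(s \right)} = - \frac{1}{s}$
$B{\left(J \right)} = - 6 J$ ($B{\left(J \right)} = - 3 \cdot 2 J = - 6 J$)
$\sqrt{27181 + B{\left(0 \right)} a{\left(Q{\left(-1 \right)} \right)} 17} = \sqrt{27181 + \left(-6\right) 0 \left(- 1^{-1}\right) 17} = \sqrt{27181 + 0 \left(\left(-1\right) 1\right) 17} = \sqrt{27181 + 0 \left(-1\right) 17} = \sqrt{27181 + 0 \cdot 17} = \sqrt{27181 + 0} = \sqrt{27181}$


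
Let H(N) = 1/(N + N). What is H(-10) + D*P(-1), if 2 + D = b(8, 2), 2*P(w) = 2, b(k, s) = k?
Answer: 119/20 ≈ 5.9500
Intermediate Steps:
H(N) = 1/(2*N)
P(w) = 1 (P(w) = (½)*2 = 1)
D = 6 (D = -2 + 8 = 6)
H(-10) + D*P(-1) = (½)/(-10) + 6*1 = (½)*(-⅒) + 6 = -1/20 + 6 = 119/20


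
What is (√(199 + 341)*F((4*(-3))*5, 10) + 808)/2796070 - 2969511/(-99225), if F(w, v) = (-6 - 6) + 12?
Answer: 276768026519/9248001525 ≈ 29.927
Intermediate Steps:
F(w, v) = 0 (F(w, v) = -12 + 12 = 0)
(√(199 + 341)*F((4*(-3))*5, 10) + 808)/2796070 - 2969511/(-99225) = (√(199 + 341)*0 + 808)/2796070 - 2969511/(-99225) = (√540*0 + 808)*(1/2796070) - 2969511*(-1/99225) = ((6*√15)*0 + 808)*(1/2796070) + 989837/33075 = (0 + 808)*(1/2796070) + 989837/33075 = 808*(1/2796070) + 989837/33075 = 404/1398035 + 989837/33075 = 276768026519/9248001525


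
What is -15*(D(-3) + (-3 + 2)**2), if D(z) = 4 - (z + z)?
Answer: -165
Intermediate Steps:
D(z) = 4 - 2*z
-15*(D(-3) + (-3 + 2)**2) = -15*((4 - 2*(-3)) + (-3 + 2)**2) = -15*((4 + 6) + (-1)**2) = -15*(10 + 1) = -15*11 = -165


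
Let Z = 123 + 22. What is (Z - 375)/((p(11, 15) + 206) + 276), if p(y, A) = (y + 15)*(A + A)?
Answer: -115/631 ≈ -0.18225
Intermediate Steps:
p(y, A) = 2*A*(15 + y) (p(y, A) = (15 + y)*(2*A) = 2*A*(15 + y))
Z = 145
(Z - 375)/((p(11, 15) + 206) + 276) = (145 - 375)/((2*15*(15 + 11) + 206) + 276) = -230/((2*15*26 + 206) + 276) = -230/((780 + 206) + 276) = -230/(986 + 276) = -230/1262 = -230*1/1262 = -115/631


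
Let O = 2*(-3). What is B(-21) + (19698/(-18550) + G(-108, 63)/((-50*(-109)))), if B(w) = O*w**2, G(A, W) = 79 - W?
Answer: -382301489/144425 ≈ -2647.1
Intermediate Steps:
O = -6
B(w) = -6*w**2
B(-21) + (19698/(-18550) + G(-108, 63)/((-50*(-109)))) = -6*(-21)**2 + (19698/(-18550) + (79 - 1*63)/((-50*(-109)))) = -6*441 + (19698*(-1/18550) + (79 - 63)/5450) = -2646 + (-1407/1325 + 16*(1/5450)) = -2646 + (-1407/1325 + 8/2725) = -2646 - 152939/144425 = -382301489/144425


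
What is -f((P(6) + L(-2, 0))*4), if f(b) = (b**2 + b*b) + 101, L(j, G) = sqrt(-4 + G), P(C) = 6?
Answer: -1125 - 768*I ≈ -1125.0 - 768.0*I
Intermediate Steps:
f(b) = 101 + 2*b**2 (f(b) = (b**2 + b**2) + 101 = 2*b**2 + 101 = 101 + 2*b**2)
-f((P(6) + L(-2, 0))*4) = -(101 + 2*((6 + sqrt(-4 + 0))*4)**2) = -(101 + 2*((6 + sqrt(-4))*4)**2) = -(101 + 2*((6 + 2*I)*4)**2) = -(101 + 2*(24 + 8*I)**2) = -101 - 2*(24 + 8*I)**2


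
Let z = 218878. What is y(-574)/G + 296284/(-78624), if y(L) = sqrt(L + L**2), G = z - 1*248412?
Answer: -74071/19656 - sqrt(328902)/29534 ≈ -3.7878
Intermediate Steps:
G = -29534 (G = 218878 - 1*248412 = 218878 - 248412 = -29534)
y(-574)/G + 296284/(-78624) = sqrt(-574*(1 - 574))/(-29534) + 296284/(-78624) = sqrt(-574*(-573))*(-1/29534) + 296284*(-1/78624) = sqrt(328902)*(-1/29534) - 74071/19656 = -sqrt(328902)/29534 - 74071/19656 = -74071/19656 - sqrt(328902)/29534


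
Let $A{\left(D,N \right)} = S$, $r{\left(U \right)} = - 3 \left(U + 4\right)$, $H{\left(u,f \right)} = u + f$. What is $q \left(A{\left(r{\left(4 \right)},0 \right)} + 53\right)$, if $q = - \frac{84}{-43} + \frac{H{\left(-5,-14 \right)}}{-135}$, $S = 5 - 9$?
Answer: $\frac{595693}{5805} \approx 102.62$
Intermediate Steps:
$S = -4$ ($S = 5 - 9 = -4$)
$H{\left(u,f \right)} = f + u$
$r{\left(U \right)} = -12 - 3 U$ ($r{\left(U \right)} = - 3 \left(4 + U\right) = -12 - 3 U$)
$A{\left(D,N \right)} = -4$
$q = \frac{12157}{5805}$ ($q = - \frac{84}{-43} + \frac{-14 - 5}{-135} = \left(-84\right) \left(- \frac{1}{43}\right) - - \frac{19}{135} = \frac{84}{43} + \frac{19}{135} = \frac{12157}{5805} \approx 2.0942$)
$q \left(A{\left(r{\left(4 \right)},0 \right)} + 53\right) = \frac{12157 \left(-4 + 53\right)}{5805} = \frac{12157}{5805} \cdot 49 = \frac{595693}{5805}$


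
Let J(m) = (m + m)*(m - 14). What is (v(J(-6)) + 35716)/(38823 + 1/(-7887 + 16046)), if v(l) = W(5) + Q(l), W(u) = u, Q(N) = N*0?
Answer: 291447639/316756858 ≈ 0.92010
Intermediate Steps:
J(m) = 2*m*(-14 + m) (J(m) = (2*m)*(-14 + m) = 2*m*(-14 + m))
Q(N) = 0
v(l) = 5 (v(l) = 5 + 0 = 5)
(v(J(-6)) + 35716)/(38823 + 1/(-7887 + 16046)) = (5 + 35716)/(38823 + 1/(-7887 + 16046)) = 35721/(38823 + 1/8159) = 35721/(316756858/8159) = 35721*(8159/316756858) = 291447639/316756858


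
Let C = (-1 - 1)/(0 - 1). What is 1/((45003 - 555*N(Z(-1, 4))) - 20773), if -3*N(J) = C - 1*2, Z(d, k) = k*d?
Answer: 1/24230 ≈ 4.1271e-5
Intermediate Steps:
C = 2 (C = -2/(-1) = -2*(-1) = 2)
Z(d, k) = d*k
N(J) = 0 (N(J) = -(2 - 1*2)/3 = -(2 - 2)/3 = -⅓*0 = 0)
1/((45003 - 555*N(Z(-1, 4))) - 20773) = 1/((45003 - 555*0) - 20773) = 1/((45003 - 1*0) - 20773) = 1/((45003 + 0) - 20773) = 1/(45003 - 20773) = 1/24230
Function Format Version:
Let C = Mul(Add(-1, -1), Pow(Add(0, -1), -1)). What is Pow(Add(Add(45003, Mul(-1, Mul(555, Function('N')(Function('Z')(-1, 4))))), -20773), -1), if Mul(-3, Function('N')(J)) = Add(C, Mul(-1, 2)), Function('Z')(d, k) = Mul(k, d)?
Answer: Rational(1, 24230) ≈ 4.1271e-5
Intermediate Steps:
C = 2 (C = Mul(-2, Pow(-1, -1)) = Mul(-2, -1) = 2)
Function('Z')(d, k) = Mul(d, k)
Function('N')(J) = 0 (Function('N')(J) = Mul(Rational(-1, 3), Add(2, Mul(-1, 2))) = Mul(Rational(-1, 3), Add(2, -2)) = Mul(Rational(-1, 3), 0) = 0)
Pow(Add(Add(45003, Mul(-1, Mul(555, Function('N')(Function('Z')(-1, 4))))), -20773), -1) = Pow(Add(Add(45003, Mul(-1, Mul(555, 0))), -20773), -1) = Pow(Add(Add(45003, Mul(-1, 0)), -20773), -1) = Pow(Add(Add(45003, 0), -20773), -1) = Pow(Add(45003, -20773), -1) = Pow(24230, -1) = Rational(1, 24230)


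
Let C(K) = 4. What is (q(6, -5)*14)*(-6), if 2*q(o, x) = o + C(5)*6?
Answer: -1260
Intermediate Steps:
q(o, x) = 12 + o/2 (q(o, x) = (o + 4*6)/2 = (o + 24)/2 = (24 + o)/2 = 12 + o/2)
(q(6, -5)*14)*(-6) = ((12 + (½)*6)*14)*(-6) = ((12 + 3)*14)*(-6) = (15*14)*(-6) = 210*(-6) = -1260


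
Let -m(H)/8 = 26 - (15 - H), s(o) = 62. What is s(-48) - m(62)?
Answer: 646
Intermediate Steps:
m(H) = -88 - 8*H (m(H) = -8*(26 - (15 - H)) = -8*(26 + (-15 + H)) = -8*(11 + H) = -88 - 8*H)
s(-48) - m(62) = 62 - (-88 - 8*62) = 62 - (-88 - 496) = 62 - 1*(-584) = 62 + 584 = 646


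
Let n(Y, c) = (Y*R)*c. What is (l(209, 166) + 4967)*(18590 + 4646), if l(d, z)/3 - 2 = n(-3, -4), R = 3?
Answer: 118062116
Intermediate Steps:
n(Y, c) = 3*Y*c (n(Y, c) = (Y*3)*c = (3*Y)*c = 3*Y*c)
l(d, z) = 114 (l(d, z) = 6 + 3*(3*(-3)*(-4)) = 6 + 3*36 = 6 + 108 = 114)
(l(209, 166) + 4967)*(18590 + 4646) = (114 + 4967)*(18590 + 4646) = 5081*23236 = 118062116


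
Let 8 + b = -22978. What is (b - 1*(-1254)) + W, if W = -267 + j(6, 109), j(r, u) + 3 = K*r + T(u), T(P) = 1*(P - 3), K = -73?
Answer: -22334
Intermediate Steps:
b = -22986 (b = -8 - 22978 = -22986)
T(P) = -3 + P (T(P) = 1*(-3 + P) = -3 + P)
j(r, u) = -6 + u - 73*r (j(r, u) = -3 + (-73*r + (-3 + u)) = -3 + (-3 + u - 73*r) = -6 + u - 73*r)
W = -602 (W = -267 + (-6 + 109 - 73*6) = -267 + (-6 + 109 - 438) = -267 - 335 = -602)
(b - 1*(-1254)) + W = (-22986 - 1*(-1254)) - 602 = (-22986 + 1254) - 602 = -21732 - 602 = -22334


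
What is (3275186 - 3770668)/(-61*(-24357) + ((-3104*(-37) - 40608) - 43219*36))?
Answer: -495482/4133 ≈ -119.88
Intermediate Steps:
(3275186 - 3770668)/(-61*(-24357) + ((-3104*(-37) - 40608) - 43219*36)) = -495482/(1485777 + ((114848 - 40608) - 1555884)) = -495482/(1485777 + (74240 - 1555884)) = -495482/(1485777 - 1481644) = -495482/4133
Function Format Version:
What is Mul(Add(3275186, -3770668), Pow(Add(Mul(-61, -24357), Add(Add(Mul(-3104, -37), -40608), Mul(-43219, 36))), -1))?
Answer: Rational(-495482, 4133) ≈ -119.88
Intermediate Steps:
Mul(Add(3275186, -3770668), Pow(Add(Mul(-61, -24357), Add(Add(Mul(-3104, -37), -40608), Mul(-43219, 36))), -1)) = Mul(-495482, Pow(Add(1485777, Add(Add(114848, -40608), -1555884)), -1)) = Mul(-495482, Pow(Add(1485777, Add(74240, -1555884)), -1)) = Mul(-495482, Pow(Add(1485777, -1481644), -1)) = Mul(-495482, Pow(4133, -1)) = Mul(-495482, Rational(1, 4133)) = Rational(-495482, 4133)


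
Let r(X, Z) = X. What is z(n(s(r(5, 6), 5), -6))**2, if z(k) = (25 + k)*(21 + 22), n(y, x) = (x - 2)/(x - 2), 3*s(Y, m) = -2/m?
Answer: 1249924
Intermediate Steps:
s(Y, m) = -2/(3*m) (s(Y, m) = (-2/m)/3 = -2/(3*m))
n(y, x) = 1 (n(y, x) = (-2 + x)/(-2 + x) = 1)
z(k) = 1075 + 43*k (z(k) = (25 + k)*43 = 1075 + 43*k)
z(n(s(r(5, 6), 5), -6))**2 = (1075 + 43*1)**2 = (1075 + 43)**2 = 1118**2 = 1249924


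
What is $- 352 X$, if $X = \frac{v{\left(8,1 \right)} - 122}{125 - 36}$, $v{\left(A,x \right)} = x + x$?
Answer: $\frac{42240}{89} \approx 474.61$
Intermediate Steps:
$v{\left(A,x \right)} = 2 x$
$X = - \frac{120}{89}$ ($X = \frac{2 \cdot 1 - 122}{125 - 36} = \frac{2 - 122}{89} = \left(-120\right) \frac{1}{89} = - \frac{120}{89} \approx -1.3483$)
$- 352 X = \left(-352\right) \left(- \frac{120}{89}\right) = \frac{42240}{89}$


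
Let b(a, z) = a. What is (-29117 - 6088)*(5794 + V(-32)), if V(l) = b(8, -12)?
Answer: -204259410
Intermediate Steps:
V(l) = 8
(-29117 - 6088)*(5794 + V(-32)) = (-29117 - 6088)*(5794 + 8) = -35205*5802 = -204259410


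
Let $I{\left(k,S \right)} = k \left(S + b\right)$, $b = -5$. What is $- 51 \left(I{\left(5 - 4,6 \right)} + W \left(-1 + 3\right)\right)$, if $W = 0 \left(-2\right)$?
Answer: $-51$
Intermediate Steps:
$W = 0$
$I{\left(k,S \right)} = k \left(-5 + S\right)$ ($I{\left(k,S \right)} = k \left(S - 5\right) = k \left(-5 + S\right)$)
$- 51 \left(I{\left(5 - 4,6 \right)} + W \left(-1 + 3\right)\right) = - 51 \left(\left(5 - 4\right) \left(-5 + 6\right) + 0 \left(-1 + 3\right)\right) = - 51 \left(1 \cdot 1 + 0 \cdot 2\right) = - 51 \left(1 + 0\right) = \left(-51\right) 1 = -51$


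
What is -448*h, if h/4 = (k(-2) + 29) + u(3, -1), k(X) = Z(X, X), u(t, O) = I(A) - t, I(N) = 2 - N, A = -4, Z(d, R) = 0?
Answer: -57344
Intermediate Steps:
u(t, O) = 6 - t (u(t, O) = (2 - 1*(-4)) - t = (2 + 4) - t = 6 - t)
k(X) = 0
h = 128 (h = 4*((0 + 29) + (6 - 1*3)) = 4*(29 + (6 - 3)) = 4*(29 + 3) = 4*32 = 128)
-448*h = -448*128 = -57344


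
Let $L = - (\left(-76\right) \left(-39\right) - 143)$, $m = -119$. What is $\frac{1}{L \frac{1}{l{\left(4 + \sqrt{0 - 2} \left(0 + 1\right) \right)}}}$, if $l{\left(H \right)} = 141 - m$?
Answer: $- \frac{20}{217} \approx -0.092166$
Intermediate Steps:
$L = -2821$ ($L = - (2964 - 143) = \left(-1\right) 2821 = -2821$)
$l{\left(H \right)} = 260$ ($l{\left(H \right)} = 141 - -119 = 141 + 119 = 260$)
$\frac{1}{L \frac{1}{l{\left(4 + \sqrt{0 - 2} \left(0 + 1\right) \right)}}} = \frac{1}{\left(-2821\right) \frac{1}{260}} = \frac{1}{- \frac{217}{20}} = - \frac{20}{217}$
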